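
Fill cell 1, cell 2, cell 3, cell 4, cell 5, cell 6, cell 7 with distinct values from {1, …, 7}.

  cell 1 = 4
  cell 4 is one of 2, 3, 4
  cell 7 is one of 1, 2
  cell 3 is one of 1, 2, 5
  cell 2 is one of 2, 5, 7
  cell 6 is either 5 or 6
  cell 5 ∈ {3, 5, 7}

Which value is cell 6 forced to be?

cell 1 must be 4 (only option left). So cell 4 can't be 4.
Among the 6 still-open variables, 6 fits only cell 6 (and all 6 values in {1, 2, 3, 5, 6, 7} must be used), so cell 6 = 6.

6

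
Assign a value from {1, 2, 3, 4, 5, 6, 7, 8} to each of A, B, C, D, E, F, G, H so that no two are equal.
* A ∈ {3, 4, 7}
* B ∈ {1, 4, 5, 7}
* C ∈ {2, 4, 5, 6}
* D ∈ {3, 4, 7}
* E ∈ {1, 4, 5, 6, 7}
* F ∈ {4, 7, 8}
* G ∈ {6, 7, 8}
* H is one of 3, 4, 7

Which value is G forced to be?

The 8 variables together cover exactly {1, 2, 3, 4, 5, 6, 7, 8} — 8 values for 8 variables — and 2 appears only in C's list, so C = 2.
A, D, H between them cover only {3, 4, 7} — a naked triple. Remove those values from B, E, F, G.
That leaves F = 8. Strike 8 from G.
So G = 6.

6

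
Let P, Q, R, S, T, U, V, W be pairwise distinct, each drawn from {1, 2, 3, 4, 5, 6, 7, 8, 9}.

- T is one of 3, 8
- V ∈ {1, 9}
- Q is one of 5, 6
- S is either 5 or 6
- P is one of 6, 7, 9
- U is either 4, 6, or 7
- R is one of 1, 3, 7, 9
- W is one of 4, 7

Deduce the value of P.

9

The 8 variables together cover exactly {1, 3, 4, 5, 6, 7, 8, 9} — 8 values for 8 variables — and 8 appears only in T's list, so T = 8.
The 7 still-open variables draw from only 7 values {1, 3, 4, 5, 6, 7, 9}, so each is used; only R can be 3, hence R = 3.
The 6 still-open variables together cover exactly {1, 4, 5, 6, 7, 9} — 6 values for 6 variables — and 1 appears only in V's list, so V = 1.
The 5 still-open variables together cover exactly {4, 5, 6, 7, 9} — 5 values for 5 variables — and 9 appears only in P's list, so P = 9.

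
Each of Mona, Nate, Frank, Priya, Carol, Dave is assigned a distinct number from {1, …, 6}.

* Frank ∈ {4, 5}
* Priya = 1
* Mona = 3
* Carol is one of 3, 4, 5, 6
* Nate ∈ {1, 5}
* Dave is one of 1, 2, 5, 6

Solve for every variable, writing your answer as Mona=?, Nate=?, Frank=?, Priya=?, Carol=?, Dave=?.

Mona=3, Nate=5, Frank=4, Priya=1, Carol=6, Dave=2

Mona must be 3 (only option left). Eliminate 3 elsewhere: Carol.
Priya must be 1 (only option left). Remove 1 from Nate, Dave.
Nate has just one choice, so Nate = 5. So Frank, Carol, Dave can't be 5.
Frank has just one choice, so Frank = 4. So Carol can't be 4.
Carol's domain is down to {6}, so Carol = 6. Strike 6 from Dave.
Dave's domain is down to {2}, so Dave = 2.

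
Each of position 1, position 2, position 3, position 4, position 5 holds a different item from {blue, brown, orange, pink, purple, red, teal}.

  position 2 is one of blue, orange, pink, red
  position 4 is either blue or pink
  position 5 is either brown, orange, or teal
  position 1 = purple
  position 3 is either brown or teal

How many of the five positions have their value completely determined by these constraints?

position 1 has just one choice, so position 1 = purple.
Determined: position 1=purple. The other positions each still have more than one consistent value. That makes 1.

1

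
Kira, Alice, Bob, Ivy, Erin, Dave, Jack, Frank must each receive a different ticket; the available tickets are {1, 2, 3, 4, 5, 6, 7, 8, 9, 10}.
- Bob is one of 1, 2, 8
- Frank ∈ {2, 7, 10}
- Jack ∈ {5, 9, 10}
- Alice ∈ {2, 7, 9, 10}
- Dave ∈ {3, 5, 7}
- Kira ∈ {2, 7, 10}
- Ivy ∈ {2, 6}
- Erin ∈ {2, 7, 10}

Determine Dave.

3

The 3 variables Kira, Erin, Frank are confined to {2, 7, 10}, which locks those values in; drop them from Alice, Bob, Ivy, Dave, Jack.
Alice's domain is down to {9}, so Alice = 9. Remove 9 from Jack.
That leaves Ivy = 6.
That leaves Jack = 5. Remove 5 from Dave.
So Dave = 3.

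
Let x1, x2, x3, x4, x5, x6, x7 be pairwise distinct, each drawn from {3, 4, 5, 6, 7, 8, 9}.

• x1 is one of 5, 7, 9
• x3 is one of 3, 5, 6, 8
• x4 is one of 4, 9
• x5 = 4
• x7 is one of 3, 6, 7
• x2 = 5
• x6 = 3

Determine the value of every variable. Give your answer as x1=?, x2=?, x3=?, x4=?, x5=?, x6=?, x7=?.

x2 must be 5 (only option left). Strike 5 from x1, x3.
x5's domain is down to {4}, so x5 = 4. So x4 can't be 4.
That leaves x6 = 3. Strike 3 from x3, x7.
That leaves x4 = 9. Remove 9 from x1.
x1's domain is down to {7}, so x1 = 7. Eliminate 7 elsewhere: x7.
x7 must be 6 (only option left). So x3 can't be 6.
That leaves x3 = 8.

x1=7, x2=5, x3=8, x4=9, x5=4, x6=3, x7=6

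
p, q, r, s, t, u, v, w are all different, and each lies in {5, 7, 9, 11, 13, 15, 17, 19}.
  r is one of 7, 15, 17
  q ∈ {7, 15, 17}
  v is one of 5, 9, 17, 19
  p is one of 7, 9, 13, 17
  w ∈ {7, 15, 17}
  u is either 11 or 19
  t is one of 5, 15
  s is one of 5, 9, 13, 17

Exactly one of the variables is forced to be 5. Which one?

The 8 variables together cover exactly {5, 7, 9, 11, 13, 15, 17, 19} — 8 values for 8 variables — and 11 appears only in u's list, so u = 11.
Among the 7 still-open variables, 19 fits only v (and all 7 values in {5, 7, 9, 13, 15, 17, 19} must be used), so v = 19.
q, r, w share exactly the 3 values {7, 15, 17}; by pigeonhole those values go to them, so strike 7, 15, 17 from p, s, t.

t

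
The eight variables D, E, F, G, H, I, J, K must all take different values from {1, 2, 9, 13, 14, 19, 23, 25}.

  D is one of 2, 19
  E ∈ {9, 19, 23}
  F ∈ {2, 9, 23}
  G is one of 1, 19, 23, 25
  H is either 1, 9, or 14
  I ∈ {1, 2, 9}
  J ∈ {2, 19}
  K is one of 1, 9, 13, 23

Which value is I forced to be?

The 8 variables together cover exactly {1, 2, 9, 13, 14, 19, 23, 25} — 8 values for 8 variables — and 13 appears only in K's list, so K = 13.
Among the 7 still-open variables, 14 fits only H (and all 7 values in {1, 2, 9, 14, 19, 23, 25} must be used), so H = 14.
The 6 still-open variables draw from only 6 values {1, 2, 9, 19, 23, 25}, so each is used; only G can be 25, hence G = 25.
The 5 still-open variables draw from only 5 values {1, 2, 9, 19, 23}, so each is used; only I can be 1, hence I = 1.

1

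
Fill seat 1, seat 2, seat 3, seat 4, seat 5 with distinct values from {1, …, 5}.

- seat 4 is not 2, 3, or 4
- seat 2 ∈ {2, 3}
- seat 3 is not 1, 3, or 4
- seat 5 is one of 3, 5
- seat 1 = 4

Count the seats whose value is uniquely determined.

seat 1's domain is down to {4}, so seat 1 = 4.
The 4 still-open variables draw from only 4 values {1, 2, 3, 5}, so each is used; only seat 4 can be 1, hence seat 4 = 1.
Determined: seat 1=4, seat 4=1. The other seats each still have more than one consistent value. That makes 2.

2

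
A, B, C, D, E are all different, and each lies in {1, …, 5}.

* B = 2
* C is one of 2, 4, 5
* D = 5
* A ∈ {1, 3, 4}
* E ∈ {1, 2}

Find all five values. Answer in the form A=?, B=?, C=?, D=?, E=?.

A=3, B=2, C=4, D=5, E=1

B's domain is down to {2}, so B = 2. So C, E can't be 2.
D must be 5 (only option left). Strike 5 from C.
That leaves E = 1. Remove 1 from A.
C has just one choice, so C = 4. Remove 4 from A.
A has just one choice, so A = 3.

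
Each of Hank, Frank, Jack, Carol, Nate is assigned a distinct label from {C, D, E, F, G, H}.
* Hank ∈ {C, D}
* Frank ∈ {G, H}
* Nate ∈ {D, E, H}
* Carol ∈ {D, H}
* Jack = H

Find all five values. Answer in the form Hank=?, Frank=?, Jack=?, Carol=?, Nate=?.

Jack has just one choice, so Jack = H. Remove H from Frank, Carol, Nate.
That leaves Carol = D. Strike D from Hank, Nate.
Nate has just one choice, so Nate = E.
That leaves Hank = C.
Frank must be G (only option left).

Hank=C, Frank=G, Jack=H, Carol=D, Nate=E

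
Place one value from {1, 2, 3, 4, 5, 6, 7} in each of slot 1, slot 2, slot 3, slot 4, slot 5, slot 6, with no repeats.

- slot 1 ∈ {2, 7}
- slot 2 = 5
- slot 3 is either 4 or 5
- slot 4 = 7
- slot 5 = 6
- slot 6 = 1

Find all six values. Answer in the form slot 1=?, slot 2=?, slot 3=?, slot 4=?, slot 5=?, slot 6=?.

slot 2's domain is down to {5}, so slot 2 = 5. Strike 5 from slot 3.
slot 3 has just one choice, so slot 3 = 4.
slot 4 must be 7 (only option left). Strike 7 from slot 1.
slot 5 has just one choice, so slot 5 = 6.
slot 6's domain is down to {1}, so slot 6 = 1.
slot 1's domain is down to {2}, so slot 1 = 2.

slot 1=2, slot 2=5, slot 3=4, slot 4=7, slot 5=6, slot 6=1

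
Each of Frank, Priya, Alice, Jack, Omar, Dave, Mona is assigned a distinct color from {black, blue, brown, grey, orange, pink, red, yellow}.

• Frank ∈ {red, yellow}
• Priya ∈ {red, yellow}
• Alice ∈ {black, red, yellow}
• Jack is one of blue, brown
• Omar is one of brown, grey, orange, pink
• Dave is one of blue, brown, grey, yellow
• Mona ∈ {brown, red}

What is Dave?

The 2 variables Frank and Priya are confined to {red, yellow}, which locks those values in; drop them from Alice, Dave, Mona.
Alice's domain is down to {black}, so Alice = black.
Mona's domain is down to {brown}, so Mona = brown. Strike brown from Jack, Omar, Dave.
Jack must be blue (only option left). Eliminate blue elsewhere: Dave.
So Dave = grey.

grey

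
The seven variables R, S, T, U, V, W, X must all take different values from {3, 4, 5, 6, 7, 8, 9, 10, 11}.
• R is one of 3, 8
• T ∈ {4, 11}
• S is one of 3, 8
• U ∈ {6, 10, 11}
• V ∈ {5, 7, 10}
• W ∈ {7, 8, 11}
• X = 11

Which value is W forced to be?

X must be 11 (only option left). So T, U, W can't be 11.
T must be 4 (only option left).
The 2 variables R and S are confined to {3, 8}, which locks those values in; drop them from W.
So W = 7.

7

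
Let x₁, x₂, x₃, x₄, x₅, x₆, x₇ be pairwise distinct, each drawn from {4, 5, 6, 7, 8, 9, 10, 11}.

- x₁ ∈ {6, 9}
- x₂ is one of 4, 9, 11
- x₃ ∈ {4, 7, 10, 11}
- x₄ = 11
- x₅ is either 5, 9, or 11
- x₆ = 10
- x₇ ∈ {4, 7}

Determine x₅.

5

x₄ must be 11 (only option left). Strike 11 from x₂, x₃, x₅.
x₆ has just one choice, so x₆ = 10. Remove 10 from x₃.
Among the 5 still-open variables, 5 fits only x₅ (and all 5 values in {4, 5, 6, 7, 9} must be used), so x₅ = 5.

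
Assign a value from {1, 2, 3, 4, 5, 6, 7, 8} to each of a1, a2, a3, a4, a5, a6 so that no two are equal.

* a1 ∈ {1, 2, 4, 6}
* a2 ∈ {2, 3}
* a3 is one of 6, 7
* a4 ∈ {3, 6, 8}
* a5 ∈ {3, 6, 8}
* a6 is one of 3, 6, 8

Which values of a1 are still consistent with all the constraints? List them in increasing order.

a4, a5, a6 between them cover only {3, 6, 8} — a naked triple. Remove those values from a1, a2, a3.
a2 must be 2 (only option left). Remove 2 from a1.
That leaves a3 = 7.
No further eliminations apply; a1 can still be any of 1, 4.

1, 4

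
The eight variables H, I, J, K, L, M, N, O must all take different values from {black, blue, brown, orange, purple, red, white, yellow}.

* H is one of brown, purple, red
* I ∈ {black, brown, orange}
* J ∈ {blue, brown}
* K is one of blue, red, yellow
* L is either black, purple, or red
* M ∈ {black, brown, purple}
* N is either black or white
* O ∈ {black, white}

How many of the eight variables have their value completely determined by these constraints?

3

The 8 variables draw from only 8 values {black, blue, brown, orange, purple, red, white, yellow}, so each is used; only I can be orange, hence I = orange.
The 7 still-open variables draw from only 7 values {black, blue, brown, purple, red, white, yellow}, so each is used; only K can be yellow, hence K = yellow.
Among the 6 still-open variables, blue fits only J (and all 6 values in {black, blue, brown, purple, red, white} must be used), so J = blue.
N and O share exactly the 2 values {black, white}; by pigeonhole those values go to them, so strike black, white from L, M.
Determined: I=orange, J=blue, K=yellow. The other variables each still have more than one consistent value. That makes 3.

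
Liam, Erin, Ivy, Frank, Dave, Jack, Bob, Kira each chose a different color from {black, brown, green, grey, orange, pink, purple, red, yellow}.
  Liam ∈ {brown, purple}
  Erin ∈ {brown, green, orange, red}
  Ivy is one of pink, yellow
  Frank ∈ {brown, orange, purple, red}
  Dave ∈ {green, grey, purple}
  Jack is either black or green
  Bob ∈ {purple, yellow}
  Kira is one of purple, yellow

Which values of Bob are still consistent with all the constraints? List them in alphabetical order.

purple, yellow

Bob and Kira between them cover only {purple, yellow} — a naked pair. Remove those values from Liam, Ivy, Frank, Dave.
Liam has just one choice, so Liam = brown. Eliminate brown elsewhere: Erin, Frank.
Ivy must be pink (only option left).
No further eliminations apply; Bob can still be any of purple, yellow.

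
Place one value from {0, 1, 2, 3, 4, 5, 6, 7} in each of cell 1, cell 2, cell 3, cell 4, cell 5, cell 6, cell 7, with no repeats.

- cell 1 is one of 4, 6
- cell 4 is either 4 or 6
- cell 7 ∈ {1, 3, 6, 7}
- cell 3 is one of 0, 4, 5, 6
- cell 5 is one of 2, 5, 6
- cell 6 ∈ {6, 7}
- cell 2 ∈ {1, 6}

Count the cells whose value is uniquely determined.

3

cell 1 and cell 4 share exactly the 2 values {4, 6}; by pigeonhole those values go to them, so strike 4, 6 from cell 2, cell 3, cell 5, cell 6, cell 7.
cell 2's domain is down to {1}, so cell 2 = 1. Eliminate 1 elsewhere: cell 7.
That leaves cell 6 = 7. Strike 7 from cell 7.
cell 7's domain is down to {3}, so cell 7 = 3.
Determined: cell 2=1, cell 6=7, cell 7=3. The other cells each still have more than one consistent value. That makes 3.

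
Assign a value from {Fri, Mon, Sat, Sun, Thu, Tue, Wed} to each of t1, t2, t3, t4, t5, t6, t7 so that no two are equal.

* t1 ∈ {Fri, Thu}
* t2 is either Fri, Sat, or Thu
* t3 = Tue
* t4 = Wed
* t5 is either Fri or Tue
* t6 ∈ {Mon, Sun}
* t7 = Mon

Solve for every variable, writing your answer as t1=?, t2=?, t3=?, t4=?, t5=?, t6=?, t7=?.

t3 must be Tue (only option left). Eliminate Tue elsewhere: t5.
That leaves t4 = Wed.
t5 must be Fri (only option left). So t1, t2 can't be Fri.
t7 must be Mon (only option left). Strike Mon from t6.
t1 must be Thu (only option left). Remove Thu from t2.
That leaves t2 = Sat.
t6's domain is down to {Sun}, so t6 = Sun.

t1=Thu, t2=Sat, t3=Tue, t4=Wed, t5=Fri, t6=Sun, t7=Mon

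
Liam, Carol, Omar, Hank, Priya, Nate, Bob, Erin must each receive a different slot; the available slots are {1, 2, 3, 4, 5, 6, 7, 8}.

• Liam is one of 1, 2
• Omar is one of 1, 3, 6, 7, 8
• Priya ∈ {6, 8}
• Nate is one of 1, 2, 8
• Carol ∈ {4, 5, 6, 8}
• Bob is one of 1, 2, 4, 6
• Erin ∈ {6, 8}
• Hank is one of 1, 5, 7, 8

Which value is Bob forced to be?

4

The 8 variables together cover exactly {1, 2, 3, 4, 5, 6, 7, 8} — 8 values for 8 variables — and 3 appears only in Omar's list, so Omar = 3.
The 7 still-open variables draw from only 7 values {1, 2, 4, 5, 6, 7, 8}, so each is used; only Hank can be 7, hence Hank = 7.
Among the 6 still-open variables, 5 fits only Carol (and all 6 values in {1, 2, 4, 5, 6, 8} must be used), so Carol = 5.
The 5 still-open variables draw from only 5 values {1, 2, 4, 6, 8}, so each is used; only Bob can be 4, hence Bob = 4.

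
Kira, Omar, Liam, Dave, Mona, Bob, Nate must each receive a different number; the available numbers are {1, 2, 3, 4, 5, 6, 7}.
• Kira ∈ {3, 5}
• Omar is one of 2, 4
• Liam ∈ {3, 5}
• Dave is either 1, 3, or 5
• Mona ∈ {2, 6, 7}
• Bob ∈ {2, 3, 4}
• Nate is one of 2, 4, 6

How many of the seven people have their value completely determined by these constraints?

The 7 variables draw from only 7 values {1, 2, 3, 4, 5, 6, 7}, so each is used; only Dave can be 1, hence Dave = 1.
The 6 still-open variables draw from only 6 values {2, 3, 4, 5, 6, 7}, so each is used; only Mona can be 7, hence Mona = 7.
Among the 5 still-open variables, 6 fits only Nate (and all 5 values in {2, 3, 4, 5, 6} must be used), so Nate = 6.
Kira and Liam between them cover only {3, 5} — a naked pair. Remove those values from Bob.
Determined: Dave=1, Mona=7, Nate=6. The other people each still have more than one consistent value. That makes 3.

3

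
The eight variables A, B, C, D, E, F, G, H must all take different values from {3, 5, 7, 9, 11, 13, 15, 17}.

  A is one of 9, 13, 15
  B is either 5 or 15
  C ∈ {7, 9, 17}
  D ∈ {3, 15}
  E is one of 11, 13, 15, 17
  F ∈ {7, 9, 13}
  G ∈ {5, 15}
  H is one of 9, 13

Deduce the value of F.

7

The 8 variables together cover exactly {3, 5, 7, 9, 11, 13, 15, 17} — 8 values for 8 variables — and 3 appears only in D's list, so D = 3.
The 7 still-open variables draw from only 7 values {5, 7, 9, 11, 13, 15, 17}, so each is used; only E can be 11, hence E = 11.
The 6 still-open variables together cover exactly {5, 7, 9, 13, 15, 17} — 6 values for 6 variables — and 17 appears only in C's list, so C = 17.
Among the 5 still-open variables, 7 fits only F (and all 5 values in {5, 7, 9, 13, 15} must be used), so F = 7.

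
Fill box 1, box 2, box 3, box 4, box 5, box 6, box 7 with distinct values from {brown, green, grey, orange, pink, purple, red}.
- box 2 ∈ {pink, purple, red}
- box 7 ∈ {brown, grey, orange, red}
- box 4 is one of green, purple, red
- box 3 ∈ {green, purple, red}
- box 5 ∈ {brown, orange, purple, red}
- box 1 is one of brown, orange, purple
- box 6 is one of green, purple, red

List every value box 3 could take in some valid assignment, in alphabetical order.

green, purple, red

Among the 7 variables, grey fits only box 7 (and all 7 values in {brown, green, grey, orange, pink, purple, red} must be used), so box 7 = grey.
The 6 still-open variables draw from only 6 values {brown, green, orange, pink, purple, red}, so each is used; only box 2 can be pink, hence box 2 = pink.
box 3, box 4, box 6 share exactly the 3 values {green, purple, red}; by pigeonhole those values go to them, so strike green, purple, red from box 1, box 5.
No further eliminations apply; box 3 can still be any of green, purple, red.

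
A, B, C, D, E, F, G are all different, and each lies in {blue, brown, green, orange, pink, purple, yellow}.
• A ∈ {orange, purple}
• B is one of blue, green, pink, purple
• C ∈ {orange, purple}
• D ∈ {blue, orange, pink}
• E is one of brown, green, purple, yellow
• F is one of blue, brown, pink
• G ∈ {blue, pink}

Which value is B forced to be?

The 7 variables draw from only 7 values {blue, brown, green, orange, pink, purple, yellow}, so each is used; only E can be yellow, hence E = yellow.
Among the 6 still-open variables, brown fits only F (and all 6 values in {blue, brown, green, orange, pink, purple} must be used), so F = brown.
The 5 still-open variables together cover exactly {blue, green, orange, pink, purple} — 5 values for 5 variables — and green appears only in B's list, so B = green.

green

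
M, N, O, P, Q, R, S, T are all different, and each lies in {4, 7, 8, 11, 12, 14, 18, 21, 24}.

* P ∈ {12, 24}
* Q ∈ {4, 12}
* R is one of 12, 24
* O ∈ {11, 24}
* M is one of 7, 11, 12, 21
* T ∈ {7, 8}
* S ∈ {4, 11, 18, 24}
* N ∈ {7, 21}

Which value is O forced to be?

11

The 8 variables together cover exactly {4, 7, 8, 11, 12, 18, 21, 24} — 8 values for 8 variables — and 8 appears only in T's list, so T = 8.
The 7 still-open variables together cover exactly {4, 7, 11, 12, 18, 21, 24} — 7 values for 7 variables — and 18 appears only in S's list, so S = 18.
The 6 still-open variables draw from only 6 values {4, 7, 11, 12, 21, 24}, so each is used; only Q can be 4, hence Q = 4.
P and R share exactly the 2 values {12, 24}; by pigeonhole those values go to them, so strike 12, 24 from M, O.
So O = 11.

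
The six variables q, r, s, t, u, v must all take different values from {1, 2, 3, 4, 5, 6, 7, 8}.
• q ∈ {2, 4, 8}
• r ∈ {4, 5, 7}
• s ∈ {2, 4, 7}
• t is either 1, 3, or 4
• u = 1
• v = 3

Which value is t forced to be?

4

u's domain is down to {1}, so u = 1. So t can't be 1.
That leaves v = 3. Eliminate 3 elsewhere: t.
So t = 4.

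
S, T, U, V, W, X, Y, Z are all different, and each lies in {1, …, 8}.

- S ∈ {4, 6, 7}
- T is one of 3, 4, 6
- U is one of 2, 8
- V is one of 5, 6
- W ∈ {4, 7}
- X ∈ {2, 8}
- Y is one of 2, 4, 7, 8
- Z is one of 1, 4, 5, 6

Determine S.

6

Among the 8 variables, 1 fits only Z (and all 8 values in {1, 2, 3, 4, 5, 6, 7, 8} must be used), so Z = 1.
Among the 7 still-open variables, 3 fits only T (and all 7 values in {2, 3, 4, 5, 6, 7, 8} must be used), so T = 3.
The 6 still-open variables together cover exactly {2, 4, 5, 6, 7, 8} — 6 values for 6 variables — and 5 appears only in V's list, so V = 5.
The 5 still-open variables together cover exactly {2, 4, 6, 7, 8} — 5 values for 5 variables — and 6 appears only in S's list, so S = 6.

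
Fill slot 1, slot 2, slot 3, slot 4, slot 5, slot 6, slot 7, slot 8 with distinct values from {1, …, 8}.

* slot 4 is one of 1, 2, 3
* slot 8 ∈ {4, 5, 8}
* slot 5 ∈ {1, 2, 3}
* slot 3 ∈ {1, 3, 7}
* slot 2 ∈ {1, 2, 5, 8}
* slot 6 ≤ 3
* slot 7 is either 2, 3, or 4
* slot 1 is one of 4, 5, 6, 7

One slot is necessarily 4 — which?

slot 7

Among the 8 variables, 6 fits only slot 1 (and all 8 values in {1, 2, 3, 4, 5, 6, 7, 8} must be used), so slot 1 = 6.
Among the 7 still-open variables, 7 fits only slot 3 (and all 7 values in {1, 2, 3, 4, 5, 7, 8} must be used), so slot 3 = 7.
slot 4, slot 5, slot 6 between them cover only {1, 2, 3} — a naked triple. Remove those values from slot 2, slot 7.
So 4 goes to slot 7.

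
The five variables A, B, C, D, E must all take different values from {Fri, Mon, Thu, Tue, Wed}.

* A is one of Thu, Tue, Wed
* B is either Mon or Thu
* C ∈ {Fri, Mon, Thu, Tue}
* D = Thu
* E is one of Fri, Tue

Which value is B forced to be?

Mon

D has just one choice, so D = Thu. Strike Thu from A, B, C.
So B = Mon.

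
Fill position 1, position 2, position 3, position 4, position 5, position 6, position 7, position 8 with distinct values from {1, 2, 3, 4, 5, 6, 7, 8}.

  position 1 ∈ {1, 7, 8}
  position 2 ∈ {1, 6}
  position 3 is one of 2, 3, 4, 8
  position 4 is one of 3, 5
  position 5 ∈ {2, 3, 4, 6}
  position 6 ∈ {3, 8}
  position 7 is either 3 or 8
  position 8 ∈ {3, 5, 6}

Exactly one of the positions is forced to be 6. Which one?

The 8 variables draw from only 8 values {1, 2, 3, 4, 5, 6, 7, 8}, so each is used; only position 1 can be 7, hence position 1 = 7.
The 7 still-open variables draw from only 7 values {1, 2, 3, 4, 5, 6, 8}, so each is used; only position 2 can be 1, hence position 2 = 1.
The 2 variables position 6 and position 7 are confined to {3, 8}, which locks those values in; drop them from position 3, position 4, position 5, position 8.
That leaves position 4 = 5. Strike 5 from position 8.
So 6 goes to position 8.

position 8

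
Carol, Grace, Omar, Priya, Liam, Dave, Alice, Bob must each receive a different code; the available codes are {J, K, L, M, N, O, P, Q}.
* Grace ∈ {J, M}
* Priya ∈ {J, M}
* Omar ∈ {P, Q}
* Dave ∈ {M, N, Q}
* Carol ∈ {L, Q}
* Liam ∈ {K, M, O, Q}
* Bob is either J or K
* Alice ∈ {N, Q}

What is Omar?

The 8 variables together cover exactly {J, K, L, M, N, O, P, Q} — 8 values for 8 variables — and L appears only in Carol's list, so Carol = L.
The 7 still-open variables draw from only 7 values {J, K, M, N, O, P, Q}, so each is used; only Liam can be O, hence Liam = O.
The 6 still-open variables together cover exactly {J, K, M, N, P, Q} — 6 values for 6 variables — and K appears only in Bob's list, so Bob = K.
The 5 still-open variables draw from only 5 values {J, M, N, P, Q}, so each is used; only Omar can be P, hence Omar = P.

P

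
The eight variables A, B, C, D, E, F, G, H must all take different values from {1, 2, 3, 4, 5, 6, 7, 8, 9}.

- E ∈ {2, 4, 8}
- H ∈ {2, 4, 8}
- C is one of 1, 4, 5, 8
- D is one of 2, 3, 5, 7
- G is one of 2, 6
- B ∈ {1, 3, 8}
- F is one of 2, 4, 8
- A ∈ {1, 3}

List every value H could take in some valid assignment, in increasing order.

2, 4, 8

Among the 8 variables, 6 fits only G (and all 8 values in {1, 2, 3, 4, 5, 6, 7, 8} must be used), so G = 6.
Among the 7 still-open variables, 7 fits only D (and all 7 values in {1, 2, 3, 4, 5, 7, 8} must be used), so D = 7.
The 6 still-open variables together cover exactly {1, 2, 3, 4, 5, 8} — 6 values for 6 variables — and 5 appears only in C's list, so C = 5.
The 3 variables E, F, H are confined to {2, 4, 8}, which locks those values in; drop them from B.
No further eliminations apply; H can still be any of 2, 4, 8.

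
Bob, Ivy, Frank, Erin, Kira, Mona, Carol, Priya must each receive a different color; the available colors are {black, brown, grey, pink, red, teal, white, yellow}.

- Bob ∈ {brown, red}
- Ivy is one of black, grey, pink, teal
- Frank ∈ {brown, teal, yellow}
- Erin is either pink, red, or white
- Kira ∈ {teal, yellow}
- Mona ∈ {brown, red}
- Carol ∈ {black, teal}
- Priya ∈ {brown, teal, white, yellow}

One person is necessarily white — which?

Priya

Among the 8 variables, grey fits only Ivy (and all 8 values in {black, brown, grey, pink, red, teal, white, yellow} must be used), so Ivy = grey.
The 7 still-open variables draw from only 7 values {black, brown, pink, red, teal, white, yellow}, so each is used; only Carol can be black, hence Carol = black.
Among the 6 still-open variables, pink fits only Erin (and all 6 values in {brown, pink, red, teal, white, yellow} must be used), so Erin = pink.
The 5 still-open variables draw from only 5 values {brown, red, teal, white, yellow}, so each is used; only Priya can be white, hence Priya = white.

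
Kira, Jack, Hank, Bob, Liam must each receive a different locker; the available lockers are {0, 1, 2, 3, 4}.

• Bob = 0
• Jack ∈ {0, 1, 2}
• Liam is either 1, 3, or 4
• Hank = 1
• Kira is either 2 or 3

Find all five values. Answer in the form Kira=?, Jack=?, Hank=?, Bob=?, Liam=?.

Hank's domain is down to {1}, so Hank = 1. Remove 1 from Jack, Liam.
That leaves Bob = 0. Eliminate 0 elsewhere: Jack.
Jack must be 2 (only option left). Remove 2 from Kira.
Kira has just one choice, so Kira = 3. Strike 3 from Liam.
Liam has just one choice, so Liam = 4.

Kira=3, Jack=2, Hank=1, Bob=0, Liam=4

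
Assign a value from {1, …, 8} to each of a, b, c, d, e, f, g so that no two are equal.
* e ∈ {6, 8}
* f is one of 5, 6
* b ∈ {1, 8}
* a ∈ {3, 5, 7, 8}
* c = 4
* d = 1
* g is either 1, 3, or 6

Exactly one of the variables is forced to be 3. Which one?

c's domain is down to {4}, so c = 4.
d has just one choice, so d = 1. Eliminate 1 elsewhere: b, g.
b has just one choice, so b = 8. So a, e can't be 8.
e must be 6 (only option left). Eliminate 6 elsewhere: f, g.
So 3 goes to g.

g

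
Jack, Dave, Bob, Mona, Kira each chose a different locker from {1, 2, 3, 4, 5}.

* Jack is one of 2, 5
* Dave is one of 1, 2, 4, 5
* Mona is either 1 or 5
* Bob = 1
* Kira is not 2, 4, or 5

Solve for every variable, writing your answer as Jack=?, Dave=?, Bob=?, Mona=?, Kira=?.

Jack=2, Dave=4, Bob=1, Mona=5, Kira=3

Bob must be 1 (only option left). Strike 1 from Dave, Mona, Kira.
Mona must be 5 (only option left). Strike 5 from Jack, Dave.
That leaves Kira = 3.
Jack must be 2 (only option left). Eliminate 2 elsewhere: Dave.
Dave's domain is down to {4}, so Dave = 4.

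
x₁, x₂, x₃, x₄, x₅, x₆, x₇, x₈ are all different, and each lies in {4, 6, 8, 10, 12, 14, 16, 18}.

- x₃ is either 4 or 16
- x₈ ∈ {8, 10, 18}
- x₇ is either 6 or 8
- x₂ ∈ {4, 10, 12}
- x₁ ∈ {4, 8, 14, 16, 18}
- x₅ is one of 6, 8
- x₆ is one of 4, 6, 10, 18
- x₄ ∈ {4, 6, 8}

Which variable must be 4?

x₄

The 8 variables together cover exactly {4, 6, 8, 10, 12, 14, 16, 18} — 8 values for 8 variables — and 12 appears only in x₂'s list, so x₂ = 12.
The 7 still-open variables draw from only 7 values {4, 6, 8, 10, 14, 16, 18}, so each is used; only x₁ can be 14, hence x₁ = 14.
The 6 still-open variables draw from only 6 values {4, 6, 8, 10, 16, 18}, so each is used; only x₃ can be 16, hence x₃ = 16.
The 2 variables x₅ and x₇ are confined to {6, 8}, which locks those values in; drop them from x₄, x₆, x₈.
So 4 goes to x₄.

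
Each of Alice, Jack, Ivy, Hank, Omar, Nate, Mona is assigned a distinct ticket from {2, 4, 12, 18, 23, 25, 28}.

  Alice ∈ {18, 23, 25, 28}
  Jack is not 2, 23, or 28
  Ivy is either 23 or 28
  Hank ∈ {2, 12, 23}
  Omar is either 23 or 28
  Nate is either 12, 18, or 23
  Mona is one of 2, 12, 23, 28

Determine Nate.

18

The 7 variables together cover exactly {2, 4, 12, 18, 23, 25, 28} — 7 values for 7 variables — and 4 appears only in Jack's list, so Jack = 4.
Among the 6 still-open variables, 25 fits only Alice (and all 6 values in {2, 12, 18, 23, 25, 28} must be used), so Alice = 25.
Among the 5 still-open variables, 18 fits only Nate (and all 5 values in {2, 12, 18, 23, 28} must be used), so Nate = 18.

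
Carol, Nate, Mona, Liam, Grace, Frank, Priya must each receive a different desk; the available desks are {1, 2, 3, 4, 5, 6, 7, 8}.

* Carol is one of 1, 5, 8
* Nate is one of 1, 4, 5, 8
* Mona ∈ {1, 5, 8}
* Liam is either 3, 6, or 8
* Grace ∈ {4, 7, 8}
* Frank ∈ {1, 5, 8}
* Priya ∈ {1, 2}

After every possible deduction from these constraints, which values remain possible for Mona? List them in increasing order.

Carol, Mona, Frank share exactly the 3 values {1, 5, 8}; by pigeonhole those values go to them, so strike 1, 5, 8 from Nate, Liam, Grace, Priya.
Nate's domain is down to {4}, so Nate = 4. Eliminate 4 elsewhere: Grace.
Grace's domain is down to {7}, so Grace = 7.
Priya has just one choice, so Priya = 2.
No further eliminations apply; Mona can still be any of 1, 5, 8.

1, 5, 8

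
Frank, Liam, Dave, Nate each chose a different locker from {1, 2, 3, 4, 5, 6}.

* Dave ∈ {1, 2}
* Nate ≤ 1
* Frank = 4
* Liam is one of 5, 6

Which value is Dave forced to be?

2

Frank has just one choice, so Frank = 4.
Nate must be 1 (only option left). Remove 1 from Dave.
So Dave = 2.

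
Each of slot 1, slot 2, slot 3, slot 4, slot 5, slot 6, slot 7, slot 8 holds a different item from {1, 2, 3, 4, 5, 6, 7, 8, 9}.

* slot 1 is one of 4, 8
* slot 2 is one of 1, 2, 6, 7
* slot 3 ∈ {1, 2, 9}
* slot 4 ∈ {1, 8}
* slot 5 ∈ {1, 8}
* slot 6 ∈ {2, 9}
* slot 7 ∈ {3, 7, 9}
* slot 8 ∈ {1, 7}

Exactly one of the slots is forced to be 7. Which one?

The 8 variables draw from only 8 values {1, 2, 3, 4, 6, 7, 8, 9}, so each is used; only slot 7 can be 3, hence slot 7 = 3.
Among the 7 still-open variables, 4 fits only slot 1 (and all 7 values in {1, 2, 4, 6, 7, 8, 9} must be used), so slot 1 = 4.
Among the 6 still-open variables, 6 fits only slot 2 (and all 6 values in {1, 2, 6, 7, 8, 9} must be used), so slot 2 = 6.
The 5 still-open variables draw from only 5 values {1, 2, 7, 8, 9}, so each is used; only slot 8 can be 7, hence slot 8 = 7.

slot 8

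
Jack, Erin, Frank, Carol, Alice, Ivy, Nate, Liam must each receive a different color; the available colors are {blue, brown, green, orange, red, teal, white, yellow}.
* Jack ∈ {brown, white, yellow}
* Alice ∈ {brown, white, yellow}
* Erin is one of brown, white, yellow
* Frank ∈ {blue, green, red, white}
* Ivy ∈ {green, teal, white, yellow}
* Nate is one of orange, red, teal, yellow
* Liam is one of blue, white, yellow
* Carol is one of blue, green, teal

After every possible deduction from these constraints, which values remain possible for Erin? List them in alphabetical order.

brown, white, yellow

The 8 variables together cover exactly {blue, brown, green, orange, red, teal, white, yellow} — 8 values for 8 variables — and orange appears only in Nate's list, so Nate = orange.
The 7 still-open variables together cover exactly {blue, brown, green, red, teal, white, yellow} — 7 values for 7 variables — and red appears only in Frank's list, so Frank = red.
The 3 variables Jack, Erin, Alice are confined to {brown, white, yellow}, which locks those values in; drop them from Ivy, Liam.
That leaves Liam = blue. Strike blue from Carol.
No further eliminations apply; Erin can still be any of brown, white, yellow.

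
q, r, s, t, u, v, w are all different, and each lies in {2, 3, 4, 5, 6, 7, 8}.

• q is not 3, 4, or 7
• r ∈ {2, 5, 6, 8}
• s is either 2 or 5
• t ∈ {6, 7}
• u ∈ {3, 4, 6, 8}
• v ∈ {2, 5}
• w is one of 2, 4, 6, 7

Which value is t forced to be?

7

The 7 variables together cover exactly {2, 3, 4, 5, 6, 7, 8} — 7 values for 7 variables — and 3 appears only in u's list, so u = 3.
Among the 6 still-open variables, 4 fits only w (and all 6 values in {2, 4, 5, 6, 7, 8} must be used), so w = 4.
The 5 still-open variables together cover exactly {2, 5, 6, 7, 8} — 5 values for 5 variables — and 7 appears only in t's list, so t = 7.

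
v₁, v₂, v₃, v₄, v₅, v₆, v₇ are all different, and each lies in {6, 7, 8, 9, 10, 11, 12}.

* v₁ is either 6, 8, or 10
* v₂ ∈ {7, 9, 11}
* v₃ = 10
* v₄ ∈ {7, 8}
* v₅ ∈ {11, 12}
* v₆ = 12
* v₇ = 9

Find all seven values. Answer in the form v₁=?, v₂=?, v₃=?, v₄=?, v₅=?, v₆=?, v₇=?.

v₃ must be 10 (only option left). Eliminate 10 elsewhere: v₁.
v₆'s domain is down to {12}, so v₆ = 12. So v₅ can't be 12.
v₇ has just one choice, so v₇ = 9. Remove 9 from v₂.
v₅ has just one choice, so v₅ = 11. Remove 11 from v₂.
That leaves v₂ = 7. Eliminate 7 elsewhere: v₄.
v₄'s domain is down to {8}, so v₄ = 8. So v₁ can't be 8.
v₁ must be 6 (only option left).

v₁=6, v₂=7, v₃=10, v₄=8, v₅=11, v₆=12, v₇=9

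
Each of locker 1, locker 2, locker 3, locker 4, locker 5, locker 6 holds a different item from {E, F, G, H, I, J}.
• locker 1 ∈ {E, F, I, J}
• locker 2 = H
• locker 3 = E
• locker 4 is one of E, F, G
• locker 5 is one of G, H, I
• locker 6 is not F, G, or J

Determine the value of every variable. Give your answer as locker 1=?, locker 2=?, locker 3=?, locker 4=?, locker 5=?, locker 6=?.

locker 2 must be H (only option left). Eliminate H elsewhere: locker 5, locker 6.
That leaves locker 3 = E. Eliminate E elsewhere: locker 1, locker 4, locker 6.
locker 6's domain is down to {I}, so locker 6 = I. Strike I from locker 1, locker 5.
That leaves locker 5 = G. Eliminate G elsewhere: locker 4.
locker 4 must be F (only option left). Eliminate F elsewhere: locker 1.
locker 1 has just one choice, so locker 1 = J.

locker 1=J, locker 2=H, locker 3=E, locker 4=F, locker 5=G, locker 6=I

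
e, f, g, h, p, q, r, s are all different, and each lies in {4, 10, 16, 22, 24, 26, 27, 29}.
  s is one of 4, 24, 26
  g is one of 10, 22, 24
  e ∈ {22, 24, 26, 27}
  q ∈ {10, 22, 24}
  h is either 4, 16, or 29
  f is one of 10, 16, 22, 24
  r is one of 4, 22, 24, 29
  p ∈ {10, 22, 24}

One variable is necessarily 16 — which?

f

The 8 variables together cover exactly {4, 10, 16, 22, 24, 26, 27, 29} — 8 values for 8 variables — and 27 appears only in e's list, so e = 27.
The 7 still-open variables together cover exactly {4, 10, 16, 22, 24, 26, 29} — 7 values for 7 variables — and 26 appears only in s's list, so s = 26.
g, p, q between them cover only {10, 22, 24} — a naked triple. Remove those values from f, r.
So 16 goes to f.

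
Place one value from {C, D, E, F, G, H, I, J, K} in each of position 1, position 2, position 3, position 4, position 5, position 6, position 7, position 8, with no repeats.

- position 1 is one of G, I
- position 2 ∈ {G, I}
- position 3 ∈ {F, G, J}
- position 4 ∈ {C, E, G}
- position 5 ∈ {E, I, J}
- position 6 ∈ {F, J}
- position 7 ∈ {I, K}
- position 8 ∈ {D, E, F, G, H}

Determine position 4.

C

position 1 and position 2 share exactly the 2 values {G, I}; by pigeonhole those values go to them, so strike G, I from position 3, position 4, position 5, position 7, position 8.
position 7 has just one choice, so position 7 = K.
The 2 variables position 3 and position 6 are confined to {F, J}, which locks those values in; drop them from position 5, position 8.
That leaves position 5 = E. Remove E from position 4, position 8.
So position 4 = C.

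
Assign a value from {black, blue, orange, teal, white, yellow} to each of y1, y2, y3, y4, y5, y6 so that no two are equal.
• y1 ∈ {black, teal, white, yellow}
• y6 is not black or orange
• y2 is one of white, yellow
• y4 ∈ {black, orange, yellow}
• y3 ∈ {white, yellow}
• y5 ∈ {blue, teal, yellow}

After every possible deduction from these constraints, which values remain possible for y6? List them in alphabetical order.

blue, teal

Among the 6 variables, orange fits only y4 (and all 6 values in {black, blue, orange, teal, white, yellow} must be used), so y4 = orange.
The 5 still-open variables draw from only 5 values {black, blue, teal, white, yellow}, so each is used; only y1 can be black, hence y1 = black.
y2 and y3 between them cover only {white, yellow} — a naked pair. Remove those values from y5, y6.
No further eliminations apply; y6 can still be any of blue, teal.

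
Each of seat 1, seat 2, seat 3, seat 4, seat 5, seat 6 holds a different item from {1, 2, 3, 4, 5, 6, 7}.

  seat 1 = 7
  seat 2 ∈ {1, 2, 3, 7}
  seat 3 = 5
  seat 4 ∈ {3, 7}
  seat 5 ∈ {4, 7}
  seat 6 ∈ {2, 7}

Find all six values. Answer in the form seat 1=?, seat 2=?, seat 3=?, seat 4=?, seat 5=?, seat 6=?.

seat 1=7, seat 2=1, seat 3=5, seat 4=3, seat 5=4, seat 6=2

seat 1 must be 7 (only option left). Eliminate 7 elsewhere: seat 2, seat 4, seat 5, seat 6.
seat 3 must be 5 (only option left).
seat 4 has just one choice, so seat 4 = 3. Remove 3 from seat 2.
seat 5's domain is down to {4}, so seat 5 = 4.
seat 6 has just one choice, so seat 6 = 2. Remove 2 from seat 2.
seat 2 must be 1 (only option left).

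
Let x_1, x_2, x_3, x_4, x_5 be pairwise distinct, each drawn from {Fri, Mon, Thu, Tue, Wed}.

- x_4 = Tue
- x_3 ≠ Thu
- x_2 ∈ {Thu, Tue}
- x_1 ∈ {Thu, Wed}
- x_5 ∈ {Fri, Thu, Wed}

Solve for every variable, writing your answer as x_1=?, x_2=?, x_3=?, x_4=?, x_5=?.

x_1=Wed, x_2=Thu, x_3=Mon, x_4=Tue, x_5=Fri

x_4's domain is down to {Tue}, so x_4 = Tue. Strike Tue from x_2, x_3.
That leaves x_2 = Thu. Eliminate Thu elsewhere: x_1, x_5.
That leaves x_1 = Wed. Strike Wed from x_3, x_5.
x_5 has just one choice, so x_5 = Fri. So x_3 can't be Fri.
That leaves x_3 = Mon.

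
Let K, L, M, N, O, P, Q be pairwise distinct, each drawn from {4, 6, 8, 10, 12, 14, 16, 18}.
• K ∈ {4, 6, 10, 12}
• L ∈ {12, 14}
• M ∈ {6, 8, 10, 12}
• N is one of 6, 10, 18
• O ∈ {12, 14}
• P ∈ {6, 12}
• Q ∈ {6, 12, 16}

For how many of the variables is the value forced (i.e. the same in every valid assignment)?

2

L and O share exactly the 2 values {12, 14}; by pigeonhole those values go to them, so strike 12, 14 from K, M, P, Q.
P's domain is down to {6}, so P = 6. Eliminate 6 elsewhere: K, M, N, Q.
Q's domain is down to {16}, so Q = 16.
Determined: P=6, Q=16. The other variables each still have more than one consistent value. That makes 2.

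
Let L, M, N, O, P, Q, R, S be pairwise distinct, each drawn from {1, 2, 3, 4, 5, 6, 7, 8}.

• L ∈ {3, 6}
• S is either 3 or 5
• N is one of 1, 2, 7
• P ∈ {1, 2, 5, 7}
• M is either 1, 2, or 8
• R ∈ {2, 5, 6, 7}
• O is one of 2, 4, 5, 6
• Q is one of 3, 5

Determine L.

The 8 variables draw from only 8 values {1, 2, 3, 4, 5, 6, 7, 8}, so each is used; only O can be 4, hence O = 4.
Among the 7 still-open variables, 8 fits only M (and all 7 values in {1, 2, 3, 5, 6, 7, 8} must be used), so M = 8.
Q and S share exactly the 2 values {3, 5}; by pigeonhole those values go to them, so strike 3, 5 from L, P, R.
So L = 6.

6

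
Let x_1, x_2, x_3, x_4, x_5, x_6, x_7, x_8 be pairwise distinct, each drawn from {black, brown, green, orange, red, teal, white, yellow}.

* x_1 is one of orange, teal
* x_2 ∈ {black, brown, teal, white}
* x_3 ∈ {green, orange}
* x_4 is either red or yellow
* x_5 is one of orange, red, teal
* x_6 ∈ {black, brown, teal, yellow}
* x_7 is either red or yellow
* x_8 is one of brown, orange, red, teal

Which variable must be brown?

The 8 variables together cover exactly {black, brown, green, orange, red, teal, white, yellow} — 8 values for 8 variables — and green appears only in x_3's list, so x_3 = green.
The 7 still-open variables together cover exactly {black, brown, orange, red, teal, white, yellow} — 7 values for 7 variables — and white appears only in x_2's list, so x_2 = white.
Among the 6 still-open variables, black fits only x_6 (and all 6 values in {black, brown, orange, red, teal, yellow} must be used), so x_6 = black.
The 5 still-open variables together cover exactly {brown, orange, red, teal, yellow} — 5 values for 5 variables — and brown appears only in x_8's list, so x_8 = brown.

x_8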